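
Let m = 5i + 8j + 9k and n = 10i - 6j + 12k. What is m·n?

110

m · n = 5·10 + 8·(-6) + 9·12 = 50 - 48 + 108 = 110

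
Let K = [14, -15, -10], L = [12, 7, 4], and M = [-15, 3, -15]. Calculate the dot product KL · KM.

384

KL = L − K = (-2, 22, 14)
KM = M − K = (-29, 18, -5)
KL · KM = (-2)·(-29) + 22·18 + 14·(-5) = 58 + 396 - 70 = 384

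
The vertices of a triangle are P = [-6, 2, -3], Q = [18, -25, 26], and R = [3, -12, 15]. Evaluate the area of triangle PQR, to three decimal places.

PQ = (24, -27, 29),  PR = (9, -14, 18)
i: (-27)·18 - 29·(-14) = -486 - (-406) = -80
j: 29·9 - 24·18 = 261 - 432 = -171
k: 24·(-14) - (-27)·9 = -336 - (-243) = -93
PQ × PR = (-80, -171, -93)
|PQ × PR| = √44290 ≈ 210.4519
area = ½ · 210.4519 ≈ 105.226

105.226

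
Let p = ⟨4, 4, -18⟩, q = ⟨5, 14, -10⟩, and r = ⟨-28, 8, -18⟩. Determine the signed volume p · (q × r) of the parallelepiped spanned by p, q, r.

q × r:
i: 14·(-18) - (-10)·8 = -252 - (-80) = -172
j: (-10)·(-28) - 5·(-18) = 280 - (-90) = 370
k: 5·8 - 14·(-28) = 40 - (-392) = 432
q × r = (-172, 370, 432)
p · (q × r) = 4·(-172) + 4·370 + (-18)·432 = -688 + 1480 - 7776 = -6984

-6984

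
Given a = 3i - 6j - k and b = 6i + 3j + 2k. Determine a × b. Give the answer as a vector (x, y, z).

(-9, -12, 45)

i: (-6)·2 - (-1)·3 = -12 - (-3) = -9
j: (-1)·6 - 3·2 = -6 - 6 = -12
k: 3·3 - (-6)·6 = 9 - (-36) = 45
a × b = (-9, -12, 45)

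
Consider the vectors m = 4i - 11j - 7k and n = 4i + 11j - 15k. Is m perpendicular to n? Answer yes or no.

yes

m · n = 4·4 + (-11)·11 + (-7)·(-15) = 16 - 121 + 105 = 0
Zero, so the vectors are orthogonal.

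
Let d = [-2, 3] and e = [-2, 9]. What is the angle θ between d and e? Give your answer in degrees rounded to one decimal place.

d · e = (-2)·(-2) + 3·9 = 4 + 27 = 31
|d|² = 4 + 9 = 13,  |d| = √13 ≈ 3.605551
|e|² = 4 + 81 = 85,  |e| = √85 ≈ 9.219544
cos θ = 31 / (3.605551 · 9.219544) ≈ 0.93257
θ = arccos(0.93257) ≈ 21.2°

21.2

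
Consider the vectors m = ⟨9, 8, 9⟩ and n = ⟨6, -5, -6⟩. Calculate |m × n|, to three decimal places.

142.555

i: 8·(-6) - 9·(-5) = -48 - (-45) = -3
j: 9·6 - 9·(-6) = 54 - (-54) = 108
k: 9·(-5) - 8·6 = -45 - 48 = -93
m × n = (-3, 108, -93)
|m × n| = √((-3)² + 108² + (-93)²) = √20322 ≈ 142.5553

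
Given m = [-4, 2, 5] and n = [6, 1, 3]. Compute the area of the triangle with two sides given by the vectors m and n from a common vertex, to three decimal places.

i: 2·3 - 5·1 = 6 - 5 = 1
j: 5·6 - (-4)·3 = 30 - (-12) = 42
k: (-4)·1 - 2·6 = -4 - 12 = -16
m × n = (1, 42, -16)
|m × n| = √(1² + 42² + (-16)²) = √2021 ≈ 44.9555
area = ½ · 44.9555 ≈ 22.478

22.478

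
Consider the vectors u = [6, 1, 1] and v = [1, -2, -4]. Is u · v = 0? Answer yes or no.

yes

u · v = 6·1 + 1·(-2) + 1·(-4) = 6 - 2 - 4 = 0
Zero, so the vectors are orthogonal.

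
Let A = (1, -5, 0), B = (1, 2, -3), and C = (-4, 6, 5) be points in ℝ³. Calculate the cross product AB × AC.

(68, 15, 35)

AB = (0, 7, -3)
AC = (-5, 11, 5)
i: 7·5 - (-3)·11 = 35 - (-33) = 68
j: (-3)·(-5) - 0·5 = 15 - 0 = 15
k: 0·11 - 7·(-5) = 0 - (-35) = 35
AB × AC = (68, 15, 35)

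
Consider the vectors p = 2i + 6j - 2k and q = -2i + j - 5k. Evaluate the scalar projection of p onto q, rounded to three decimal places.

p · q = 2·(-2) + 6·1 + (-2)·(-5) = -4 + 6 + 10 = 12
|q| = √(4 + 1 + 25) = √30 ≈ 5.4772
comp_q p = 12 / √30 ≈ 2.191

2.191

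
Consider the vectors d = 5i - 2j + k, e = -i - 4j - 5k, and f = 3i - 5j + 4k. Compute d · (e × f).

e × f:
i: (-4)·4 - (-5)·(-5) = -16 - 25 = -41
j: (-5)·3 - (-1)·4 = -15 - (-4) = -11
k: (-1)·(-5) - (-4)·3 = 5 - (-12) = 17
e × f = (-41, -11, 17)
d · (e × f) = 5·(-41) + (-2)·(-11) + 1·17 = -205 + 22 + 17 = -166

-166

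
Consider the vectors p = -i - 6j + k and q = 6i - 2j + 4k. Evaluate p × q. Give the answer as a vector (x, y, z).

(-22, 10, 38)

i: (-6)·4 - 1·(-2) = -24 - (-2) = -22
j: 1·6 - (-1)·4 = 6 - (-4) = 10
k: (-1)·(-2) - (-6)·6 = 2 - (-36) = 38
p × q = (-22, 10, 38)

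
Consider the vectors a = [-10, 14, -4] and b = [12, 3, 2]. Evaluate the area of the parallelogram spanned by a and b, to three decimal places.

203.931

i: 14·2 - (-4)·3 = 28 - (-12) = 40
j: (-4)·12 - (-10)·2 = -48 - (-20) = -28
k: (-10)·3 - 14·12 = -30 - 168 = -198
a × b = (40, -28, -198)
|a × b| = √(40² + (-28)² + (-198)²) = √41588 ≈ 203.9314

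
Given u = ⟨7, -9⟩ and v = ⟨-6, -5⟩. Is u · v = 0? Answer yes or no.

u · v = 7·(-6) + (-9)·(-5) = -42 + 45 = 3
Nonzero, so the vectors are not orthogonal.

no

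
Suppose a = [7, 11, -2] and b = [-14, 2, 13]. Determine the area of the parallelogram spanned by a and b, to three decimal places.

231.953

i: 11·13 - (-2)·2 = 143 - (-4) = 147
j: (-2)·(-14) - 7·13 = 28 - 91 = -63
k: 7·2 - 11·(-14) = 14 - (-154) = 168
a × b = (147, -63, 168)
|a × b| = √(147² + (-63)² + 168²) = √53802 ≈ 231.9526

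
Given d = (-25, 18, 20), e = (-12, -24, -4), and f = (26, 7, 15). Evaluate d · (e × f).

20468

e × f:
i: (-24)·15 - (-4)·7 = -360 - (-28) = -332
j: (-4)·26 - (-12)·15 = -104 - (-180) = 76
k: (-12)·7 - (-24)·26 = -84 - (-624) = 540
e × f = (-332, 76, 540)
d · (e × f) = (-25)·(-332) + 18·76 + 20·540 = 8300 + 1368 + 10800 = 20468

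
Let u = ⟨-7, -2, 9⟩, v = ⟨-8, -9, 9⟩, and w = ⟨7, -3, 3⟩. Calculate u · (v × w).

609

v × w:
i: (-9)·3 - 9·(-3) = -27 - (-27) = 0
j: 9·7 - (-8)·3 = 63 - (-24) = 87
k: (-8)·(-3) - (-9)·7 = 24 - (-63) = 87
v × w = (0, 87, 87)
u · (v × w) = (-7)·0 + (-2)·87 + 9·87 = 0 - 174 + 783 = 609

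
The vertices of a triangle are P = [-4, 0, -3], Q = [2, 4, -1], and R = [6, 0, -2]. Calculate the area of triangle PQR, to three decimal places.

21.284

PQ = (6, 4, 2),  PR = (10, 0, 1)
i: 4·1 - 2·0 = 4 - 0 = 4
j: 2·10 - 6·1 = 20 - 6 = 14
k: 6·0 - 4·10 = 0 - 40 = -40
PQ × PR = (4, 14, -40)
|PQ × PR| = √1812 ≈ 42.5676
area = ½ · 42.5676 ≈ 21.284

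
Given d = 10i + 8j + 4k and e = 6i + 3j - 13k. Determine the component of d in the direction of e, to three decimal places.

d · e = 10·6 + 8·3 + 4·(-13) = 60 + 24 - 52 = 32
|e| = √(36 + 9 + 169) = √214 ≈ 14.6287
comp_e d = 32 / √214 ≈ 2.187

2.187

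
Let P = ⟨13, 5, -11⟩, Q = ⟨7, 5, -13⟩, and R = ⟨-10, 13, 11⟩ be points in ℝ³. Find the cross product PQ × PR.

PQ = (-6, 0, -2)
PR = (-23, 8, 22)
i: 0·22 - (-2)·8 = 0 - (-16) = 16
j: (-2)·(-23) - (-6)·22 = 46 - (-132) = 178
k: (-6)·8 - 0·(-23) = -48 - 0 = -48
PQ × PR = (16, 178, -48)

(16, 178, -48)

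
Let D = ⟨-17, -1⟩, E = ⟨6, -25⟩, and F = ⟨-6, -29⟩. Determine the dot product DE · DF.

DE = E − D = (23, -24)
DF = F − D = (11, -28)
DE · DF = 23·11 + (-24)·(-28) = 253 + 672 = 925

925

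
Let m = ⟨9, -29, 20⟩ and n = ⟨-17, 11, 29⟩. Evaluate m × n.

(-1061, -601, -394)

i: (-29)·29 - 20·11 = -841 - 220 = -1061
j: 20·(-17) - 9·29 = -340 - 261 = -601
k: 9·11 - (-29)·(-17) = 99 - 493 = -394
m × n = (-1061, -601, -394)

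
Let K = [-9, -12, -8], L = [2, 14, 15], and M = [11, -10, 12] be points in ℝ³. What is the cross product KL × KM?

(474, 240, -498)

KL = (11, 26, 23)
KM = (20, 2, 20)
i: 26·20 - 23·2 = 520 - 46 = 474
j: 23·20 - 11·20 = 460 - 220 = 240
k: 11·2 - 26·20 = 22 - 520 = -498
KL × KM = (474, 240, -498)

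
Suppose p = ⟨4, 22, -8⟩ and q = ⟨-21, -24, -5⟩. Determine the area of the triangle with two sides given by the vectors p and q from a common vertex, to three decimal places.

255.198

i: 22·(-5) - (-8)·(-24) = -110 - 192 = -302
j: (-8)·(-21) - 4·(-5) = 168 - (-20) = 188
k: 4·(-24) - 22·(-21) = -96 - (-462) = 366
p × q = (-302, 188, 366)
|p × q| = √((-302)² + 188² + 366²) = √260504 ≈ 510.3959
area = ½ · 510.3959 ≈ 255.198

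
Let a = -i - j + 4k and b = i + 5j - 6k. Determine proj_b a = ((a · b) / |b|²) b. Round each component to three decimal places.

(-0.484, -2.419, 2.903)

a · b = (-1)·1 + (-1)·5 + 4·(-6) = -1 - 5 - 24 = -30
|b|² = 1 + 25 + 36 = 62
proj_b a = (-30/62) · (1, 5, -6) ≈ (-0.484, -2.419, 2.903)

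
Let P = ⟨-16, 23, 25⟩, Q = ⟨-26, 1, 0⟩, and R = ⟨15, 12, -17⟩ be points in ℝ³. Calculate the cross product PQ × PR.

(649, -1195, 792)

PQ = (-10, -22, -25)
PR = (31, -11, -42)
i: (-22)·(-42) - (-25)·(-11) = 924 - 275 = 649
j: (-25)·31 - (-10)·(-42) = -775 - 420 = -1195
k: (-10)·(-11) - (-22)·31 = 110 - (-682) = 792
PQ × PR = (649, -1195, 792)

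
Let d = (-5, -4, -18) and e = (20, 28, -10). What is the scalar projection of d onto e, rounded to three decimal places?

-0.893

d · e = (-5)·20 + (-4)·28 + (-18)·(-10) = -100 - 112 + 180 = -32
|e| = √(400 + 784 + 100) = √1284 ≈ 35.8329
comp_e d = -32 / √1284 ≈ -0.893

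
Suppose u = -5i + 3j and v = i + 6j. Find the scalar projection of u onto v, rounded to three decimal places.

2.137

u · v = (-5)·1 + 3·6 = -5 + 18 = 13
|v| = √(1 + 36) = √37 ≈ 6.0828
comp_v u = 13 / √37 ≈ 2.137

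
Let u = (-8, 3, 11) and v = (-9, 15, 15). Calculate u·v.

u · v = (-8)·(-9) + 3·15 + 11·15 = 72 + 45 + 165 = 282

282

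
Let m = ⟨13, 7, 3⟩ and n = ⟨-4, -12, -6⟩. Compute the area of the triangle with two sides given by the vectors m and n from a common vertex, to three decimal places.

72.069

i: 7·(-6) - 3·(-12) = -42 - (-36) = -6
j: 3·(-4) - 13·(-6) = -12 - (-78) = 66
k: 13·(-12) - 7·(-4) = -156 - (-28) = -128
m × n = (-6, 66, -128)
|m × n| = √((-6)² + 66² + (-128)²) = √20776 ≈ 144.1388
area = ½ · 144.1388 ≈ 72.069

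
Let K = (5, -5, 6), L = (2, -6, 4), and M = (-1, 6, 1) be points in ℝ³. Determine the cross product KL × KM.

(27, -3, -39)

KL = (-3, -1, -2)
KM = (-6, 11, -5)
i: (-1)·(-5) - (-2)·11 = 5 - (-22) = 27
j: (-2)·(-6) - (-3)·(-5) = 12 - 15 = -3
k: (-3)·11 - (-1)·(-6) = -33 - 6 = -39
KL × KM = (27, -3, -39)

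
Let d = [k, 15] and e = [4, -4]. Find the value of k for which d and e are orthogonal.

15

d · e = k·4 + 15·(-4) = -60 + 4k
Set equal to 0: 4k = 60, so k = 15.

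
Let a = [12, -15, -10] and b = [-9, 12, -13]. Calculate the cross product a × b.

(315, 246, 9)

i: (-15)·(-13) - (-10)·12 = 195 - (-120) = 315
j: (-10)·(-9) - 12·(-13) = 90 - (-156) = 246
k: 12·12 - (-15)·(-9) = 144 - 135 = 9
a × b = (315, 246, 9)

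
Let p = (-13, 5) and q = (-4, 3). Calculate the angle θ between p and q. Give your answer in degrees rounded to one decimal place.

15.8

p · q = (-13)·(-4) + 5·3 = 52 + 15 = 67
|p|² = 169 + 25 = 194,  |p| = √194 ≈ 13.928388
|q|² = 16 + 9 = 25,  |q| = √25 ≈ 5.000000
cos θ = 67 / (13.928388 · 5.000000) ≈ 0.96206
θ = arccos(0.96206) ≈ 15.8°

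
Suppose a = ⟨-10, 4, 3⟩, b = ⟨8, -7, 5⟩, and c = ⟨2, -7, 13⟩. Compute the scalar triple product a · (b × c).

b × c:
i: (-7)·13 - 5·(-7) = -91 - (-35) = -56
j: 5·2 - 8·13 = 10 - 104 = -94
k: 8·(-7) - (-7)·2 = -56 - (-14) = -42
b × c = (-56, -94, -42)
a · (b × c) = (-10)·(-56) + 4·(-94) + 3·(-42) = 560 - 376 - 126 = 58

58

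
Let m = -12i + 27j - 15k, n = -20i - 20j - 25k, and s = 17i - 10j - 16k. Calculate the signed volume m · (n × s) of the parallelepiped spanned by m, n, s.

-29055

n × s:
i: (-20)·(-16) - (-25)·(-10) = 320 - 250 = 70
j: (-25)·17 - (-20)·(-16) = -425 - 320 = -745
k: (-20)·(-10) - (-20)·17 = 200 - (-340) = 540
n × s = (70, -745, 540)
m · (n × s) = (-12)·70 + 27·(-745) + (-15)·540 = -840 - 20115 - 8100 = -29055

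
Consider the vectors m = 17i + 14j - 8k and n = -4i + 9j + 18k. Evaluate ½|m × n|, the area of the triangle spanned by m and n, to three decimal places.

i: 14·18 - (-8)·9 = 252 - (-72) = 324
j: (-8)·(-4) - 17·18 = 32 - 306 = -274
k: 17·9 - 14·(-4) = 153 - (-56) = 209
m × n = (324, -274, 209)
|m × n| = √(324² + (-274)² + 209²) = √223733 ≈ 473.0042
area = ½ · 473.0042 ≈ 236.502

236.502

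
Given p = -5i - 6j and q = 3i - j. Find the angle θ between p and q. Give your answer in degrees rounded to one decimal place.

111.4

p · q = (-5)·3 + (-6)·(-1) = -15 + 6 = -9
|p|² = 25 + 36 = 61,  |p| = √61 ≈ 7.810250
|q|² = 9 + 1 = 10,  |q| = √10 ≈ 3.162278
cos θ = -9 / (7.810250 · 3.162278) ≈ -0.36440
θ = arccos(-0.36440) ≈ 111.4°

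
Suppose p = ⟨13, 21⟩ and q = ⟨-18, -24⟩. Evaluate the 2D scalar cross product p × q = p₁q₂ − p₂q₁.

66

13·(-24) - 21·(-18) = -312 - (-378) = 66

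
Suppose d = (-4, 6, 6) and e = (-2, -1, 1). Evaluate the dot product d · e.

8

d · e = (-4)·(-2) + 6·(-1) + 6·1 = 8 - 6 + 6 = 8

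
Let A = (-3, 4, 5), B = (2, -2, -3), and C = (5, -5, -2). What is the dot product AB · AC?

150

AB = B − A = (5, -6, -8)
AC = C − A = (8, -9, -7)
AB · AC = 5·8 + (-6)·(-9) + (-8)·(-7) = 40 + 54 + 56 = 150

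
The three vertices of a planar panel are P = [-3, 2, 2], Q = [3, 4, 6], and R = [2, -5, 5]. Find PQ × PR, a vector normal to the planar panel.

(34, 2, -52)

PQ = (6, 2, 4)
PR = (5, -7, 3)
i: 2·3 - 4·(-7) = 6 - (-28) = 34
j: 4·5 - 6·3 = 20 - 18 = 2
k: 6·(-7) - 2·5 = -42 - 10 = -52
PQ × PR = (34, 2, -52)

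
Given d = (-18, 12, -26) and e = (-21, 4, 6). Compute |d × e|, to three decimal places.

i: 12·6 - (-26)·4 = 72 - (-104) = 176
j: (-26)·(-21) - (-18)·6 = 546 - (-108) = 654
k: (-18)·4 - 12·(-21) = -72 - (-252) = 180
d × e = (176, 654, 180)
|d × e| = √(176² + 654² + 180²) = √491092 ≈ 700.7796

700.780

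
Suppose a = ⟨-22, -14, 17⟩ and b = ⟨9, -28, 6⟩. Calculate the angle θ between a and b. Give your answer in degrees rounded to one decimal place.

a · b = (-22)·9 + (-14)·(-28) + 17·6 = -198 + 392 + 102 = 296
|a|² = 484 + 196 + 289 = 969,  |a| = √969 ≈ 31.128765
|b|² = 81 + 784 + 36 = 901,  |b| = √901 ≈ 30.016662
cos θ = 296 / (31.128765 · 30.016662) ≈ 0.31679
θ = arccos(0.31679) ≈ 71.5°

71.5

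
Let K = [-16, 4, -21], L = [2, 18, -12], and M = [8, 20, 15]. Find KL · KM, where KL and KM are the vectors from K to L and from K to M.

980

KL = L − K = (18, 14, 9)
KM = M − K = (24, 16, 36)
KL · KM = 18·24 + 14·16 + 9·36 = 432 + 224 + 324 = 980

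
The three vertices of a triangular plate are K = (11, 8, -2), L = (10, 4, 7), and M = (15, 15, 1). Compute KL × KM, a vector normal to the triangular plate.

KL = (-1, -4, 9)
KM = (4, 7, 3)
i: (-4)·3 - 9·7 = -12 - 63 = -75
j: 9·4 - (-1)·3 = 36 - (-3) = 39
k: (-1)·7 - (-4)·4 = -7 - (-16) = 9
KL × KM = (-75, 39, 9)

(-75, 39, 9)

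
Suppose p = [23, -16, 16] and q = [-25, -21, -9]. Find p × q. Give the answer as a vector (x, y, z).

(480, -193, -883)

i: (-16)·(-9) - 16·(-21) = 144 - (-336) = 480
j: 16·(-25) - 23·(-9) = -400 - (-207) = -193
k: 23·(-21) - (-16)·(-25) = -483 - 400 = -883
p × q = (480, -193, -883)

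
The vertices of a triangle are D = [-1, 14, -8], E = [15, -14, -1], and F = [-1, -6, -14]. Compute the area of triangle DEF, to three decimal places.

DE = (16, -28, 7),  DF = (0, -20, -6)
i: (-28)·(-6) - 7·(-20) = 168 - (-140) = 308
j: 7·0 - 16·(-6) = 0 - (-96) = 96
k: 16·(-20) - (-28)·0 = -320 - 0 = -320
DE × DF = (308, 96, -320)
|DE × DF| = √206480 ≈ 454.4007
area = ½ · 454.4007 ≈ 227.200

227.200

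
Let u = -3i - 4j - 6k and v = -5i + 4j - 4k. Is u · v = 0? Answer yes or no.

u · v = (-3)·(-5) + (-4)·4 + (-6)·(-4) = 15 - 16 + 24 = 23
Nonzero, so the vectors are not orthogonal.

no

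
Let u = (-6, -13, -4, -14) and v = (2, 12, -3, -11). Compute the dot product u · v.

u · v = (-6)·2 + (-13)·12 + (-4)·(-3) + (-14)·(-11) = -12 - 156 + 12 + 154 = -2

-2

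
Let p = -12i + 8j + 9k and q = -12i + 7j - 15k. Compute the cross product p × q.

i: 8·(-15) - 9·7 = -120 - 63 = -183
j: 9·(-12) - (-12)·(-15) = -108 - 180 = -288
k: (-12)·7 - 8·(-12) = -84 - (-96) = 12
p × q = (-183, -288, 12)

(-183, -288, 12)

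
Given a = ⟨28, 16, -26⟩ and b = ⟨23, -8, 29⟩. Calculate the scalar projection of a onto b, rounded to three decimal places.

-6.285

a · b = 28·23 + 16·(-8) + (-26)·29 = 644 - 128 - 754 = -238
|b| = √(529 + 64 + 841) = √1434 ≈ 37.8682
comp_b a = -238 / √1434 ≈ -6.285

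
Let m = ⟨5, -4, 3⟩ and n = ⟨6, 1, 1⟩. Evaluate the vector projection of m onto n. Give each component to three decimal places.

m · n = 5·6 + (-4)·1 + 3·1 = 30 - 4 + 3 = 29
|n|² = 36 + 1 + 1 = 38
proj_n m = (29/38) · (6, 1, 1) ≈ (4.579, 0.763, 0.763)

(4.579, 0.763, 0.763)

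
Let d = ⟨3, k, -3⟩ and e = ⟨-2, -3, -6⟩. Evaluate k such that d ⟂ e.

4

d · e = 3·(-2) + k·(-3) + (-3)·(-6) = 12 - 3k
Set equal to 0: -3k = -12, so k = 4.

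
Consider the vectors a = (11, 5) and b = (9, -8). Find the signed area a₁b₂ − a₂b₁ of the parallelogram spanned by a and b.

11·(-8) - 5·9 = -88 - 45 = -133

-133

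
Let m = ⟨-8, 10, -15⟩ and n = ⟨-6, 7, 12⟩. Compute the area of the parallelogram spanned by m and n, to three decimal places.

i: 10·12 - (-15)·7 = 120 - (-105) = 225
j: (-15)·(-6) - (-8)·12 = 90 - (-96) = 186
k: (-8)·7 - 10·(-6) = -56 - (-60) = 4
m × n = (225, 186, 4)
|m × n| = √(225² + 186² + 4²) = √85237 ≈ 291.9538

291.954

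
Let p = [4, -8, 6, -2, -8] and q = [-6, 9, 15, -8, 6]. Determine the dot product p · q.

-38

p · q = 4·(-6) + (-8)·9 + 6·15 + (-2)·(-8) + (-8)·6 = -24 - 72 + 90 + 16 - 48 = -38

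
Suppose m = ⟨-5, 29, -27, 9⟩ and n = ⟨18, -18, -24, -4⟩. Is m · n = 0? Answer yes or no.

m · n = (-5)·18 + 29·(-18) + (-27)·(-24) + 9·(-4) = -90 - 522 + 648 - 36 = 0
Zero, so the vectors are orthogonal.

yes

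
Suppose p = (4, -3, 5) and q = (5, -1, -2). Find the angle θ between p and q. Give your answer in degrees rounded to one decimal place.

70.4

p · q = 4·5 + (-3)·(-1) + 5·(-2) = 20 + 3 - 10 = 13
|p|² = 16 + 9 + 25 = 50,  |p| = √50 ≈ 7.071068
|q|² = 25 + 1 + 4 = 30,  |q| = √30 ≈ 5.477226
cos θ = 13 / (7.071068 · 5.477226) ≈ 0.33566
θ = arccos(0.33566) ≈ 70.4°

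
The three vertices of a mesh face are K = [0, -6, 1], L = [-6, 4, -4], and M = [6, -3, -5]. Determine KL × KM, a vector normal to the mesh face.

KL = (-6, 10, -5)
KM = (6, 3, -6)
i: 10·(-6) - (-5)·3 = -60 - (-15) = -45
j: (-5)·6 - (-6)·(-6) = -30 - 36 = -66
k: (-6)·3 - 10·6 = -18 - 60 = -78
KL × KM = (-45, -66, -78)

(-45, -66, -78)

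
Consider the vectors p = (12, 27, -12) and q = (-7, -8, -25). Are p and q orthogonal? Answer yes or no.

yes

p · q = 12·(-7) + 27·(-8) + (-12)·(-25) = -84 - 216 + 300 = 0
Zero, so the vectors are orthogonal.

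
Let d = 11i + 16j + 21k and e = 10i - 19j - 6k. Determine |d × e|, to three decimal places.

i: 16·(-6) - 21·(-19) = -96 - (-399) = 303
j: 21·10 - 11·(-6) = 210 - (-66) = 276
k: 11·(-19) - 16·10 = -209 - 160 = -369
d × e = (303, 276, -369)
|d × e| = √(303² + 276² + (-369)²) = √304146 ≈ 551.4943

551.494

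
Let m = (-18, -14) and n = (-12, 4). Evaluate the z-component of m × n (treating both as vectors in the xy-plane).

-240

(-18)·4 - (-14)·(-12) = -72 - 168 = -240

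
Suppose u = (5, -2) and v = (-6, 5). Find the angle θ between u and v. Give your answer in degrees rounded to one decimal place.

u · v = 5·(-6) + (-2)·5 = -30 - 10 = -40
|u|² = 25 + 4 = 29,  |u| = √29 ≈ 5.385165
|v|² = 36 + 25 = 61,  |v| = √61 ≈ 7.810250
cos θ = -40 / (5.385165 · 7.810250) ≈ -0.95103
θ = arccos(-0.95103) ≈ 162.0°

162.0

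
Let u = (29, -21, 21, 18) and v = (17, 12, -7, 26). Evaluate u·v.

u · v = 29·17 + (-21)·12 + 21·(-7) + 18·26 = 493 - 252 - 147 + 468 = 562

562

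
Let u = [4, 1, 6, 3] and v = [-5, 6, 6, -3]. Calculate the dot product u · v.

u · v = 4·(-5) + 1·6 + 6·6 + 3·(-3) = -20 + 6 + 36 - 9 = 13

13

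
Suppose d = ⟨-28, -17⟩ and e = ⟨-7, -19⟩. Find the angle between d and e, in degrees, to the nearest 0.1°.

38.5

d · e = (-28)·(-7) + (-17)·(-19) = 196 + 323 = 519
|d|² = 784 + 289 = 1073,  |d| = √1073 ≈ 32.756679
|e|² = 49 + 361 = 410,  |e| = √410 ≈ 20.248457
cos θ = 519 / (32.756679 · 20.248457) ≈ 0.78248
θ = arccos(0.78248) ≈ 38.5°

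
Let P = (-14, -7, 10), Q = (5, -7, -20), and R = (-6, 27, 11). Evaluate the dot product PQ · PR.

PQ = Q − P = (19, 0, -30)
PR = R − P = (8, 34, 1)
PQ · PR = 19·8 + 0·34 + (-30)·1 = 152 + 0 - 30 = 122

122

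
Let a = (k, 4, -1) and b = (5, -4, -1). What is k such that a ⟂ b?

a · b = k·5 + 4·(-4) + (-1)·(-1) = -15 + 5k
Set equal to 0: 5k = 15, so k = 3.

3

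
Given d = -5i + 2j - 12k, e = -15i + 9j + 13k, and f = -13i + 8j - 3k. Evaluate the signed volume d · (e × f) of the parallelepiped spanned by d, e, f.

263

e × f:
i: 9·(-3) - 13·8 = -27 - 104 = -131
j: 13·(-13) - (-15)·(-3) = -169 - 45 = -214
k: (-15)·8 - 9·(-13) = -120 - (-117) = -3
e × f = (-131, -214, -3)
d · (e × f) = (-5)·(-131) + 2·(-214) + (-12)·(-3) = 655 - 428 + 36 = 263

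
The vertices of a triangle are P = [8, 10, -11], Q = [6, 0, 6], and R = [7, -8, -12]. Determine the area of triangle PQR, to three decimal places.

PQ = (-2, -10, 17),  PR = (-1, -18, -1)
i: (-10)·(-1) - 17·(-18) = 10 - (-306) = 316
j: 17·(-1) - (-2)·(-1) = -17 - 2 = -19
k: (-2)·(-18) - (-10)·(-1) = 36 - 10 = 26
PQ × PR = (316, -19, 26)
|PQ × PR| = √100893 ≈ 317.6366
area = ½ · 317.6366 ≈ 158.818

158.818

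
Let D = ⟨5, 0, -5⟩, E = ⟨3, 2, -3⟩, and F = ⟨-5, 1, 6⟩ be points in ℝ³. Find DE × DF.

DE = (-2, 2, 2)
DF = (-10, 1, 11)
i: 2·11 - 2·1 = 22 - 2 = 20
j: 2·(-10) - (-2)·11 = -20 - (-22) = 2
k: (-2)·1 - 2·(-10) = -2 - (-20) = 18
DE × DF = (20, 2, 18)

(20, 2, 18)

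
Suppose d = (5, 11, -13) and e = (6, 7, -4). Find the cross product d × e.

i: 11·(-4) - (-13)·7 = -44 - (-91) = 47
j: (-13)·6 - 5·(-4) = -78 - (-20) = -58
k: 5·7 - 11·6 = 35 - 66 = -31
d × e = (47, -58, -31)

(47, -58, -31)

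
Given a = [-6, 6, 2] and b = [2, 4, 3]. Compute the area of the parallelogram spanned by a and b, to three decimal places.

i: 6·3 - 2·4 = 18 - 8 = 10
j: 2·2 - (-6)·3 = 4 - (-18) = 22
k: (-6)·4 - 6·2 = -24 - 12 = -36
a × b = (10, 22, -36)
|a × b| = √(10² + 22² + (-36)²) = √1880 ≈ 43.3590

43.359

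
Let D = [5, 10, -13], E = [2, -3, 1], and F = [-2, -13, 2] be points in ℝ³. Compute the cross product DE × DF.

(127, -53, -22)

DE = (-3, -13, 14)
DF = (-7, -23, 15)
i: (-13)·15 - 14·(-23) = -195 - (-322) = 127
j: 14·(-7) - (-3)·15 = -98 - (-45) = -53
k: (-3)·(-23) - (-13)·(-7) = 69 - 91 = -22
DE × DF = (127, -53, -22)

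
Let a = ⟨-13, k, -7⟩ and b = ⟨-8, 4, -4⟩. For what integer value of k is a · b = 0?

-33

a · b = (-13)·(-8) + k·4 + (-7)·(-4) = 132 + 4k
Set equal to 0: 4k = -132, so k = -33.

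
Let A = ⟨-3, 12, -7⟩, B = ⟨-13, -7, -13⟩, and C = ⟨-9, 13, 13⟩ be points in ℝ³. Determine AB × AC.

AB = (-10, -19, -6)
AC = (-6, 1, 20)
i: (-19)·20 - (-6)·1 = -380 - (-6) = -374
j: (-6)·(-6) - (-10)·20 = 36 - (-200) = 236
k: (-10)·1 - (-19)·(-6) = -10 - 114 = -124
AB × AC = (-374, 236, -124)

(-374, 236, -124)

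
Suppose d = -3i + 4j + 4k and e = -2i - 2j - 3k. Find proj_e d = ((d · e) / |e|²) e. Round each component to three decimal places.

(1.647, 1.647, 2.471)

d · e = (-3)·(-2) + 4·(-2) + 4·(-3) = 6 - 8 - 12 = -14
|e|² = 4 + 4 + 9 = 17
proj_e d = (-14/17) · (-2, -2, -3) ≈ (1.647, 1.647, 2.471)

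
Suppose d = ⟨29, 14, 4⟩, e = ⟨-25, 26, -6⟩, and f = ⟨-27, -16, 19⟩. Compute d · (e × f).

e × f:
i: 26·19 - (-6)·(-16) = 494 - 96 = 398
j: (-6)·(-27) - (-25)·19 = 162 - (-475) = 637
k: (-25)·(-16) - 26·(-27) = 400 - (-702) = 1102
e × f = (398, 637, 1102)
d · (e × f) = 29·398 + 14·637 + 4·1102 = 11542 + 8918 + 4408 = 24868

24868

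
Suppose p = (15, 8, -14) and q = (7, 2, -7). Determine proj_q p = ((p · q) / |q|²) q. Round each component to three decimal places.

p · q = 15·7 + 8·2 + (-14)·(-7) = 105 + 16 + 98 = 219
|q|² = 49 + 4 + 49 = 102
proj_q p = (219/102) · (7, 2, -7) ≈ (15.029, 4.294, -15.029)

(15.029, 4.294, -15.029)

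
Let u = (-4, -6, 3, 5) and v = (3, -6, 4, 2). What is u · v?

46

u · v = (-4)·3 + (-6)·(-6) + 3·4 + 5·2 = -12 + 36 + 12 + 10 = 46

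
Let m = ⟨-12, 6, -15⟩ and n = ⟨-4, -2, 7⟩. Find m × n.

i: 6·7 - (-15)·(-2) = 42 - 30 = 12
j: (-15)·(-4) - (-12)·7 = 60 - (-84) = 144
k: (-12)·(-2) - 6·(-4) = 24 - (-24) = 48
m × n = (12, 144, 48)

(12, 144, 48)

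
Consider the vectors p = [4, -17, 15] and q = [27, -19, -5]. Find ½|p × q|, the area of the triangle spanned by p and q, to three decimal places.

340.666

i: (-17)·(-5) - 15·(-19) = 85 - (-285) = 370
j: 15·27 - 4·(-5) = 405 - (-20) = 425
k: 4·(-19) - (-17)·27 = -76 - (-459) = 383
p × q = (370, 425, 383)
|p × q| = √(370² + 425² + 383²) = √464214 ≈ 681.3325
area = ½ · 681.3325 ≈ 340.666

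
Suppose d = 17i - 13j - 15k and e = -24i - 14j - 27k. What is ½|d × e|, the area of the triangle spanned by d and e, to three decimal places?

498.283

i: (-13)·(-27) - (-15)·(-14) = 351 - 210 = 141
j: (-15)·(-24) - 17·(-27) = 360 - (-459) = 819
k: 17·(-14) - (-13)·(-24) = -238 - 312 = -550
d × e = (141, 819, -550)
|d × e| = √(141² + 819² + (-550)²) = √993142 ≈ 996.5651
area = ½ · 996.5651 ≈ 498.283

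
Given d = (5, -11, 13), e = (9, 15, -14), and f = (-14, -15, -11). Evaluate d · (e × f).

e × f:
i: 15·(-11) - (-14)·(-15) = -165 - 210 = -375
j: (-14)·(-14) - 9·(-11) = 196 - (-99) = 295
k: 9·(-15) - 15·(-14) = -135 - (-210) = 75
e × f = (-375, 295, 75)
d · (e × f) = 5·(-375) + (-11)·295 + 13·75 = -1875 - 3245 + 975 = -4145

-4145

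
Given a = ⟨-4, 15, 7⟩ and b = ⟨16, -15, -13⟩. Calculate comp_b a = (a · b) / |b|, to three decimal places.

-14.905

a · b = (-4)·16 + 15·(-15) + 7·(-13) = -64 - 225 - 91 = -380
|b| = √(256 + 225 + 169) = √650 ≈ 25.4951
comp_b a = -380 / √650 ≈ -14.905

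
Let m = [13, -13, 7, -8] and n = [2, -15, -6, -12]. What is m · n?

275

m · n = 13·2 + (-13)·(-15) + 7·(-6) + (-8)·(-12) = 26 + 195 - 42 + 96 = 275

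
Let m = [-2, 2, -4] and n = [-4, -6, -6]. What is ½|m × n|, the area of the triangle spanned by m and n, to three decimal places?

i: 2·(-6) - (-4)·(-6) = -12 - 24 = -36
j: (-4)·(-4) - (-2)·(-6) = 16 - 12 = 4
k: (-2)·(-6) - 2·(-4) = 12 - (-8) = 20
m × n = (-36, 4, 20)
|m × n| = √((-36)² + 4² + 20²) = √1712 ≈ 41.3763
area = ½ · 41.3763 ≈ 20.688

20.688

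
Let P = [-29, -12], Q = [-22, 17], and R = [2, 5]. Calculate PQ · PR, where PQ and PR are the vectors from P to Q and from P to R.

PQ = Q − P = (7, 29)
PR = R − P = (31, 17)
PQ · PR = 7·31 + 29·17 = 217 + 493 = 710

710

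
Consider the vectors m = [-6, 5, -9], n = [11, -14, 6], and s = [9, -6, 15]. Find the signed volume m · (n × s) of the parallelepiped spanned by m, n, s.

-51

n × s:
i: (-14)·15 - 6·(-6) = -210 - (-36) = -174
j: 6·9 - 11·15 = 54 - 165 = -111
k: 11·(-6) - (-14)·9 = -66 - (-126) = 60
n × s = (-174, -111, 60)
m · (n × s) = (-6)·(-174) + 5·(-111) + (-9)·60 = 1044 - 555 - 540 = -51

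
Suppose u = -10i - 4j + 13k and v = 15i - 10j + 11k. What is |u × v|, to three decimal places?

i: (-4)·11 - 13·(-10) = -44 - (-130) = 86
j: 13·15 - (-10)·11 = 195 - (-110) = 305
k: (-10)·(-10) - (-4)·15 = 100 - (-60) = 160
u × v = (86, 305, 160)
|u × v| = √(86² + 305² + 160²) = √126021 ≈ 354.9944

354.994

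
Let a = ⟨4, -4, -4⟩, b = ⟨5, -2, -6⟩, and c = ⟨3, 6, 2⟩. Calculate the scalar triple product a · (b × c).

b × c:
i: (-2)·2 - (-6)·6 = -4 - (-36) = 32
j: (-6)·3 - 5·2 = -18 - 10 = -28
k: 5·6 - (-2)·3 = 30 - (-6) = 36
b × c = (32, -28, 36)
a · (b × c) = 4·32 + (-4)·(-28) + (-4)·36 = 128 + 112 - 144 = 96

96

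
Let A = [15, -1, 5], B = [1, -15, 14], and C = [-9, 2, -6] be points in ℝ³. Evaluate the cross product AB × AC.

(127, -370, -378)

AB = (-14, -14, 9)
AC = (-24, 3, -11)
i: (-14)·(-11) - 9·3 = 154 - 27 = 127
j: 9·(-24) - (-14)·(-11) = -216 - 154 = -370
k: (-14)·3 - (-14)·(-24) = -42 - 336 = -378
AB × AC = (127, -370, -378)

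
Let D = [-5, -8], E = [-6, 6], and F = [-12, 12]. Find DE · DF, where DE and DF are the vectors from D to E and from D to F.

DE = E − D = (-1, 14)
DF = F − D = (-7, 20)
DE · DF = (-1)·(-7) + 14·20 = 7 + 280 = 287

287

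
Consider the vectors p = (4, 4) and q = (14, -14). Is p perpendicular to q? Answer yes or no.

yes

p · q = 4·14 + 4·(-14) = 56 - 56 = 0
Zero, so the vectors are orthogonal.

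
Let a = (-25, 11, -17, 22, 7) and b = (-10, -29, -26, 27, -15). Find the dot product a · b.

862

a · b = (-25)·(-10) + 11·(-29) + (-17)·(-26) + 22·27 + 7·(-15) = 250 - 319 + 442 + 594 - 105 = 862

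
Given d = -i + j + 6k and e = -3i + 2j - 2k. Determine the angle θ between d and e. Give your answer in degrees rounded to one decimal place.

106.0

d · e = (-1)·(-3) + 1·2 + 6·(-2) = 3 + 2 - 12 = -7
|d|² = 1 + 1 + 36 = 38,  |d| = √38 ≈ 6.164414
|e|² = 9 + 4 + 4 = 17,  |e| = √17 ≈ 4.123106
cos θ = -7 / (6.164414 · 4.123106) ≈ -0.27541
θ = arccos(-0.27541) ≈ 106.0°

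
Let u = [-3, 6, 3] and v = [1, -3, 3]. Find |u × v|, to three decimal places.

i: 6·3 - 3·(-3) = 18 - (-9) = 27
j: 3·1 - (-3)·3 = 3 - (-9) = 12
k: (-3)·(-3) - 6·1 = 9 - 6 = 3
u × v = (27, 12, 3)
|u × v| = √(27² + 12² + 3²) = √882 ≈ 29.6985

29.698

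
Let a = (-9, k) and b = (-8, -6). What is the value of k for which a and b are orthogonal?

a · b = (-9)·(-8) + k·(-6) = 72 - 6k
Set equal to 0: -6k = -72, so k = 12.

12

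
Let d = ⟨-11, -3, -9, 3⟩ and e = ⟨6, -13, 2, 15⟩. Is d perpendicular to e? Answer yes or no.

d · e = (-11)·6 + (-3)·(-13) + (-9)·2 + 3·15 = -66 + 39 - 18 + 45 = 0
Zero, so the vectors are orthogonal.

yes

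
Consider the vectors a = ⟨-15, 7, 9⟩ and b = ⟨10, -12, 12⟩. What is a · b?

-126

a · b = (-15)·10 + 7·(-12) + 9·12 = -150 - 84 + 108 = -126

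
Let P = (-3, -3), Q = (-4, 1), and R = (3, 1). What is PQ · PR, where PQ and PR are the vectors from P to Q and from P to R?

PQ = Q − P = (-1, 4)
PR = R − P = (6, 4)
PQ · PR = (-1)·6 + 4·4 = -6 + 16 = 10

10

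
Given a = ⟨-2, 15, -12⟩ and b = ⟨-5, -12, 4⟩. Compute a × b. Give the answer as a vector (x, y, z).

i: 15·4 - (-12)·(-12) = 60 - 144 = -84
j: (-12)·(-5) - (-2)·4 = 60 - (-8) = 68
k: (-2)·(-12) - 15·(-5) = 24 - (-75) = 99
a × b = (-84, 68, 99)

(-84, 68, 99)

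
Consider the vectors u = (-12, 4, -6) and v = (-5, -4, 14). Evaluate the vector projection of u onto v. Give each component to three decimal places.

(0.844, 0.675, -2.363)

u · v = (-12)·(-5) + 4·(-4) + (-6)·14 = 60 - 16 - 84 = -40
|v|² = 25 + 16 + 196 = 237
proj_v u = (-40/237) · (-5, -4, 14) ≈ (0.844, 0.675, -2.363)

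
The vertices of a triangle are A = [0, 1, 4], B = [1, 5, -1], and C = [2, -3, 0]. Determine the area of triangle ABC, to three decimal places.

AB = (1, 4, -5),  AC = (2, -4, -4)
i: 4·(-4) - (-5)·(-4) = -16 - 20 = -36
j: (-5)·2 - 1·(-4) = -10 - (-4) = -6
k: 1·(-4) - 4·2 = -4 - 8 = -12
AB × AC = (-36, -6, -12)
|AB × AC| = √1476 ≈ 38.4187
area = ½ · 38.4187 ≈ 19.209

19.209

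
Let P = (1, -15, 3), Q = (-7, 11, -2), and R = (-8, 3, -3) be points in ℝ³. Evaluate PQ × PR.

PQ = (-8, 26, -5)
PR = (-9, 18, -6)
i: 26·(-6) - (-5)·18 = -156 - (-90) = -66
j: (-5)·(-9) - (-8)·(-6) = 45 - 48 = -3
k: (-8)·18 - 26·(-9) = -144 - (-234) = 90
PQ × PR = (-66, -3, 90)

(-66, -3, 90)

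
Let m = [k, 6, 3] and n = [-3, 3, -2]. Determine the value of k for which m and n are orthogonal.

4

m · n = k·(-3) + 6·3 + 3·(-2) = 12 - 3k
Set equal to 0: -3k = -12, so k = 4.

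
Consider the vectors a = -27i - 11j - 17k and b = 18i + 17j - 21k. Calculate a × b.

(520, -873, -261)

i: (-11)·(-21) - (-17)·17 = 231 - (-289) = 520
j: (-17)·18 - (-27)·(-21) = -306 - 567 = -873
k: (-27)·17 - (-11)·18 = -459 - (-198) = -261
a × b = (520, -873, -261)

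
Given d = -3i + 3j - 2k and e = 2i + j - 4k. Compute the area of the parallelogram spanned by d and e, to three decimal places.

i: 3·(-4) - (-2)·1 = -12 - (-2) = -10
j: (-2)·2 - (-3)·(-4) = -4 - 12 = -16
k: (-3)·1 - 3·2 = -3 - 6 = -9
d × e = (-10, -16, -9)
|d × e| = √((-10)² + (-16)² + (-9)²) = √437 ≈ 20.9045

20.905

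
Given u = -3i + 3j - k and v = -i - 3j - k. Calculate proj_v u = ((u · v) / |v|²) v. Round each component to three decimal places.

(0.455, 1.364, 0.455)

u · v = (-3)·(-1) + 3·(-3) + (-1)·(-1) = 3 - 9 + 1 = -5
|v|² = 1 + 9 + 1 = 11
proj_v u = (-5/11) · (-1, -3, -1) ≈ (0.455, 1.364, 0.455)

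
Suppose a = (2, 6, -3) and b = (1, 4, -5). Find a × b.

(-18, 7, 2)

i: 6·(-5) - (-3)·4 = -30 - (-12) = -18
j: (-3)·1 - 2·(-5) = -3 - (-10) = 7
k: 2·4 - 6·1 = 8 - 6 = 2
a × b = (-18, 7, 2)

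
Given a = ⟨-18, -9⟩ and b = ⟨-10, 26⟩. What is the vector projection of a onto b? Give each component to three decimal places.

a · b = (-18)·(-10) + (-9)·26 = 180 - 234 = -54
|b|² = 100 + 676 = 776
proj_b a = (-54/776) · (-10, 26) ≈ (0.696, -1.809)

(0.696, -1.809)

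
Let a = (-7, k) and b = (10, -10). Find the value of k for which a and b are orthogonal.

a · b = (-7)·10 + k·(-10) = -70 - 10k
Set equal to 0: -10k = 70, so k = -7.

-7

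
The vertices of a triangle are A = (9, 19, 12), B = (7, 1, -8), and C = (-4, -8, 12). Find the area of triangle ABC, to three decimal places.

312.890

AB = (-2, -18, -20),  AC = (-13, -27, 0)
i: (-18)·0 - (-20)·(-27) = 0 - 540 = -540
j: (-20)·(-13) - (-2)·0 = 260 - 0 = 260
k: (-2)·(-27) - (-18)·(-13) = 54 - 234 = -180
AB × AC = (-540, 260, -180)
|AB × AC| = √391600 ≈ 625.7795
area = ½ · 625.7795 ≈ 312.890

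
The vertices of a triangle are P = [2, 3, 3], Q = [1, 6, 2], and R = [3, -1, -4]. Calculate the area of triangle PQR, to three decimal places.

13.134

PQ = (-1, 3, -1),  PR = (1, -4, -7)
i: 3·(-7) - (-1)·(-4) = -21 - 4 = -25
j: (-1)·1 - (-1)·(-7) = -1 - 7 = -8
k: (-1)·(-4) - 3·1 = 4 - 3 = 1
PQ × PR = (-25, -8, 1)
|PQ × PR| = √690 ≈ 26.2679
area = ½ · 26.2679 ≈ 13.134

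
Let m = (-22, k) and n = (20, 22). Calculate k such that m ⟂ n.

m · n = (-22)·20 + k·22 = -440 + 22k
Set equal to 0: 22k = 440, so k = 20.

20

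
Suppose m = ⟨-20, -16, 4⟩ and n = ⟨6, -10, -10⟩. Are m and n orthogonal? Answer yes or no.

m · n = (-20)·6 + (-16)·(-10) + 4·(-10) = -120 + 160 - 40 = 0
Zero, so the vectors are orthogonal.

yes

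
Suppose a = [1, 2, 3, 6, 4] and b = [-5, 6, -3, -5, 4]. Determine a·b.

a · b = 1·(-5) + 2·6 + 3·(-3) + 6·(-5) + 4·4 = -5 + 12 - 9 - 30 + 16 = -16

-16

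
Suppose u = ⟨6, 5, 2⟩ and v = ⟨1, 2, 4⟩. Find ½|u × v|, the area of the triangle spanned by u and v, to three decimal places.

14.045

i: 5·4 - 2·2 = 20 - 4 = 16
j: 2·1 - 6·4 = 2 - 24 = -22
k: 6·2 - 5·1 = 12 - 5 = 7
u × v = (16, -22, 7)
|u × v| = √(16² + (-22)² + 7²) = √789 ≈ 28.0891
area = ½ · 28.0891 ≈ 14.045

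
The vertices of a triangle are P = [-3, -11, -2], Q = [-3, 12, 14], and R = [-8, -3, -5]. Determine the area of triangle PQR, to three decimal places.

PQ = (0, 23, 16),  PR = (-5, 8, -3)
i: 23·(-3) - 16·8 = -69 - 128 = -197
j: 16·(-5) - 0·(-3) = -80 - 0 = -80
k: 0·8 - 23·(-5) = 0 - (-115) = 115
PQ × PR = (-197, -80, 115)
|PQ × PR| = √58434 ≈ 241.7313
area = ½ · 241.7313 ≈ 120.866

120.866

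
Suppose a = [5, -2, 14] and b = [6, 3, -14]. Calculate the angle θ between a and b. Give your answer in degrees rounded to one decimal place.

a · b = 5·6 + (-2)·3 + 14·(-14) = 30 - 6 - 196 = -172
|a|² = 25 + 4 + 196 = 225,  |a| = √225 ≈ 15.000000
|b|² = 36 + 9 + 196 = 241,  |b| = √241 ≈ 15.524175
cos θ = -172 / (15.000000 · 15.524175) ≈ -0.73863
θ = arccos(-0.73863) ≈ 137.6°

137.6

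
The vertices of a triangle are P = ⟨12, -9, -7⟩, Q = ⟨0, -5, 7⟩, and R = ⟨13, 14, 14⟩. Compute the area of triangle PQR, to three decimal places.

226.826

PQ = (-12, 4, 14),  PR = (1, 23, 21)
i: 4·21 - 14·23 = 84 - 322 = -238
j: 14·1 - (-12)·21 = 14 - (-252) = 266
k: (-12)·23 - 4·1 = -276 - 4 = -280
PQ × PR = (-238, 266, -280)
|PQ × PR| = √205800 ≈ 453.6518
area = ½ · 453.6518 ≈ 226.826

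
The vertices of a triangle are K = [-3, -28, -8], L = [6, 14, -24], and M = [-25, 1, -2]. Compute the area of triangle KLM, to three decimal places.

KL = (9, 42, -16),  KM = (-22, 29, 6)
i: 42·6 - (-16)·29 = 252 - (-464) = 716
j: (-16)·(-22) - 9·6 = 352 - 54 = 298
k: 9·29 - 42·(-22) = 261 - (-924) = 1185
KL × KM = (716, 298, 1185)
|KL × KM| = √2005685 ≈ 1416.2221
area = ½ · 1416.2221 ≈ 708.111

708.111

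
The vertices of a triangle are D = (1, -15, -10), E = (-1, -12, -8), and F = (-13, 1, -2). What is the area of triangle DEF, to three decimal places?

DE = (-2, 3, 2),  DF = (-14, 16, 8)
i: 3·8 - 2·16 = 24 - 32 = -8
j: 2·(-14) - (-2)·8 = -28 - (-16) = -12
k: (-2)·16 - 3·(-14) = -32 - (-42) = 10
DE × DF = (-8, -12, 10)
|DE × DF| = √308 ≈ 17.5499
area = ½ · 17.5499 ≈ 8.775

8.775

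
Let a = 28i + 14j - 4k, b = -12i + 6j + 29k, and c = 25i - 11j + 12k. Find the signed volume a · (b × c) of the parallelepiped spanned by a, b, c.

b × c:
i: 6·12 - 29·(-11) = 72 - (-319) = 391
j: 29·25 - (-12)·12 = 725 - (-144) = 869
k: (-12)·(-11) - 6·25 = 132 - 150 = -18
b × c = (391, 869, -18)
a · (b × c) = 28·391 + 14·869 + (-4)·(-18) = 10948 + 12166 + 72 = 23186

23186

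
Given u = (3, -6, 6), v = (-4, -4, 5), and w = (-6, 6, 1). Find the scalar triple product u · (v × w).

v × w:
i: (-4)·1 - 5·6 = -4 - 30 = -34
j: 5·(-6) - (-4)·1 = -30 - (-4) = -26
k: (-4)·6 - (-4)·(-6) = -24 - 24 = -48
v × w = (-34, -26, -48)
u · (v × w) = 3·(-34) + (-6)·(-26) + 6·(-48) = -102 + 156 - 288 = -234

-234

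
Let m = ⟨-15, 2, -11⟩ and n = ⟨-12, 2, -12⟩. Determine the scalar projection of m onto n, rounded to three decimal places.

m · n = (-15)·(-12) + 2·2 + (-11)·(-12) = 180 + 4 + 132 = 316
|n| = √(144 + 4 + 144) = √292 ≈ 17.0880
comp_n m = 316 / √292 ≈ 18.493

18.493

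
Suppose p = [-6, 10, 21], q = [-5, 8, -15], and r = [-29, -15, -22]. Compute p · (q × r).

q × r:
i: 8·(-22) - (-15)·(-15) = -176 - 225 = -401
j: (-15)·(-29) - (-5)·(-22) = 435 - 110 = 325
k: (-5)·(-15) - 8·(-29) = 75 - (-232) = 307
q × r = (-401, 325, 307)
p · (q × r) = (-6)·(-401) + 10·325 + 21·307 = 2406 + 3250 + 6447 = 12103

12103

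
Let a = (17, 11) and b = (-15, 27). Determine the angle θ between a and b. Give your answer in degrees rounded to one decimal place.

a · b = 17·(-15) + 11·27 = -255 + 297 = 42
|a|² = 289 + 121 = 410,  |a| = √410 ≈ 20.248457
|b|² = 225 + 729 = 954,  |b| = √954 ≈ 30.886890
cos θ = 42 / (20.248457 · 30.886890) ≈ 0.06716
θ = arccos(0.06716) ≈ 86.1°

86.1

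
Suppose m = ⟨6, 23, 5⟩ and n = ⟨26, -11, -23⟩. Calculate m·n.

-212

m · n = 6·26 + 23·(-11) + 5·(-23) = 156 - 253 - 115 = -212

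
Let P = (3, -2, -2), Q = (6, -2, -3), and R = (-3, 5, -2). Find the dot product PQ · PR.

PQ = Q − P = (3, 0, -1)
PR = R − P = (-6, 7, 0)
PQ · PR = 3·(-6) + 0·7 + (-1)·0 = -18 + 0 + 0 = -18

-18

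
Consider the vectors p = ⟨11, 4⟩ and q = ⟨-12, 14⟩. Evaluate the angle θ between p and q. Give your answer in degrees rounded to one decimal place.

110.6

p · q = 11·(-12) + 4·14 = -132 + 56 = -76
|p|² = 121 + 16 = 137,  |p| = √137 ≈ 11.704700
|q|² = 144 + 196 = 340,  |q| = √340 ≈ 18.439089
cos θ = -76 / (11.704700 · 18.439089) ≈ -0.35214
θ = arccos(-0.35214) ≈ 110.6°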